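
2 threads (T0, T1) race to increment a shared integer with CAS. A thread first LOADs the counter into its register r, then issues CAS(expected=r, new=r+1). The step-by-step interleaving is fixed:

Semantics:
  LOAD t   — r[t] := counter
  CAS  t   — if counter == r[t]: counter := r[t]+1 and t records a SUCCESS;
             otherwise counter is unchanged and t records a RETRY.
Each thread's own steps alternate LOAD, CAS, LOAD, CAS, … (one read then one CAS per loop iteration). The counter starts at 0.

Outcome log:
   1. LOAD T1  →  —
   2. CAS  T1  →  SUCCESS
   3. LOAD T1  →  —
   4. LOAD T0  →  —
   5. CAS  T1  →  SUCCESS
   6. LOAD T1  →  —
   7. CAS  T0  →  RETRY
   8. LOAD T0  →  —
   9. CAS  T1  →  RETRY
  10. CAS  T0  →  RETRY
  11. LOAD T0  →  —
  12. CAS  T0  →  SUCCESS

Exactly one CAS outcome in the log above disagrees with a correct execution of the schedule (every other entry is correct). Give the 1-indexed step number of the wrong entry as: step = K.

step = 9

Re-executing:
step 1: T1 LOAD ⇒ load; ctr=0 reg=0
step 2: T1 CAS ⇒ ok; ctr=1 reg=0
step 3: T1 LOAD ⇒ load; ctr=1 reg=1
step 4: T0 LOAD ⇒ load; ctr=1 reg=1
step 5: T1 CAS ⇒ ok; ctr=2 reg=1
step 6: T1 LOAD ⇒ load; ctr=2 reg=2
step 7: T0 CAS ⇒ retry; ctr=2 reg=1
step 8: T0 LOAD ⇒ load; ctr=2 reg=2
step 9: T1 CAS ⇒ ok; ctr=3 reg=2
step 10: T0 CAS ⇒ retry; ctr=3 reg=2
step 11: T0 LOAD ⇒ load; ctr=3 reg=3
step 12: T0 CAS ⇒ ok; ctr=4 reg=3
Flip is step 9.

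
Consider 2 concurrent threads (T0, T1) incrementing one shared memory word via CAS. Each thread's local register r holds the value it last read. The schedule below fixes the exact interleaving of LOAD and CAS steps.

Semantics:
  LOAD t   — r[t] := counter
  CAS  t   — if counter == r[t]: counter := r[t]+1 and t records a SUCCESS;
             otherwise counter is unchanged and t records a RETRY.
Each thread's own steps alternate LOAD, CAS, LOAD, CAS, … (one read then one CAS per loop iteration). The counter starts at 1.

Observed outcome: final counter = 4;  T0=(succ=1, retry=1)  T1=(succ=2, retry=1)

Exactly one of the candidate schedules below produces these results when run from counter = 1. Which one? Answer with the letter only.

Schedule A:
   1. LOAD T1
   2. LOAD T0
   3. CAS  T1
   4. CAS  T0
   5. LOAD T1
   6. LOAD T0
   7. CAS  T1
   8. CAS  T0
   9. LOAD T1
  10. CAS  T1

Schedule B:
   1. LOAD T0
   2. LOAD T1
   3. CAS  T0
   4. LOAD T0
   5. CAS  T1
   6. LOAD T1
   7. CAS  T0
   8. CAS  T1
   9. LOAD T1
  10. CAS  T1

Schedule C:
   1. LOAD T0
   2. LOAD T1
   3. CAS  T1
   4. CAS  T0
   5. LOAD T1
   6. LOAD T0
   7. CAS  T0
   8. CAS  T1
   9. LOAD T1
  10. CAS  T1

C

Tracing schedule C:
#1 T0 reads 1
#2 T1 reads 1
#3 T1 CAS(1→2) writes; counter now 2
#4 T0 CAS(1→2) fails; counter now 2
#5 T1 reads 2
#6 T0 reads 2
#7 T0 CAS(2→3) writes; counter now 3
#8 T1 CAS(2→3) fails; counter now 3
#9 T1 reads 3
#10 T1 CAS(3→4) writes; counter now 4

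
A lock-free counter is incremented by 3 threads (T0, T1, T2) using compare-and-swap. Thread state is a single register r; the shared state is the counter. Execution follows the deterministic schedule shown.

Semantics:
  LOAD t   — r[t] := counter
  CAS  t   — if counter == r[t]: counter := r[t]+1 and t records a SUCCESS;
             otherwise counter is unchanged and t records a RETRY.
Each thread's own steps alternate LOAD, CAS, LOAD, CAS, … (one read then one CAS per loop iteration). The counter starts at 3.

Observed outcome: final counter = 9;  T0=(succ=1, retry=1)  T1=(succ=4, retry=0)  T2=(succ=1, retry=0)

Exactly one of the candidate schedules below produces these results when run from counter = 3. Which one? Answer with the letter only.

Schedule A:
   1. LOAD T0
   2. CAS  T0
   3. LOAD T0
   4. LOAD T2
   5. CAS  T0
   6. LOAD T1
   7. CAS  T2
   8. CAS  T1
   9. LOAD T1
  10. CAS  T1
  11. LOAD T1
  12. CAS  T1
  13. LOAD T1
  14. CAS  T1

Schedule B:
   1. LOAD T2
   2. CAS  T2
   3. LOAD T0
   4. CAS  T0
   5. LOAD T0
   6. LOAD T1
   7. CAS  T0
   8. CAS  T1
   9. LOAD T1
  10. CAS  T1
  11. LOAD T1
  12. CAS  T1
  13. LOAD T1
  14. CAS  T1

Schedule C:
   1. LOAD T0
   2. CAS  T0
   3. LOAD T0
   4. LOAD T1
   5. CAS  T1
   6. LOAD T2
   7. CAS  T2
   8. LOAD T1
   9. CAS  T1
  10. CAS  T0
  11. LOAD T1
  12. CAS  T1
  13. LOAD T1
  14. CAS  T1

C

Tracing schedule C:
#1 T0 reads 3
#2 T0 CAS(3→4) writes; counter now 4
#3 T0 reads 4
#4 T1 reads 4
#5 T1 CAS(4→5) writes; counter now 5
#6 T2 reads 5
#7 T2 CAS(5→6) writes; counter now 6
#8 T1 reads 6
#9 T1 CAS(6→7) writes; counter now 7
#10 T0 CAS(4→5) fails; counter now 7
#11 T1 reads 7
#12 T1 CAS(7→8) writes; counter now 8
#13 T1 reads 8
#14 T1 CAS(8→9) writes; counter now 9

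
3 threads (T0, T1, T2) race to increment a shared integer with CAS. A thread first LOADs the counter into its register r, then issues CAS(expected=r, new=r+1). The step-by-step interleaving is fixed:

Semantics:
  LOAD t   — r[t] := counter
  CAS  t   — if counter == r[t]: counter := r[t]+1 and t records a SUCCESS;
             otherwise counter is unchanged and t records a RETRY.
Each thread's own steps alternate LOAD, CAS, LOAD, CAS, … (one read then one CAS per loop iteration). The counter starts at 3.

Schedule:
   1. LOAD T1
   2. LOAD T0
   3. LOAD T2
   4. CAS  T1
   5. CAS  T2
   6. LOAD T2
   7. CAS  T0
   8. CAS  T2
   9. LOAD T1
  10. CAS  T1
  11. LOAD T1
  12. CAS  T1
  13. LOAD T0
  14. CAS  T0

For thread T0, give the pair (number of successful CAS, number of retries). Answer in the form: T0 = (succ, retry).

T0 = (1, 1)

   1) LOAD T1:  M=3  r_T1=3
   2) LOAD T0:  M=3  r_T0=3
   3) LOAD T2:  M=3  r_T2=3
   4) CAS  T1:  M=4  r_T1=3 ✓
   5) CAS  T2:  M=4  r_T2=3 ✗
   6) LOAD T2:  M=4  r_T2=4
   7) CAS  T0:  M=4  r_T0=3 ✗
   8) CAS  T2:  M=5  r_T2=4 ✓
   9) LOAD T1:  M=5  r_T1=5
  10) CAS  T1:  M=6  r_T1=5 ✓
  11) LOAD T1:  M=6  r_T1=6
  12) CAS  T1:  M=7  r_T1=6 ✓
  13) LOAD T0:  M=7  r_T0=7
  14) CAS  T0:  M=8  r_T0=7 ✓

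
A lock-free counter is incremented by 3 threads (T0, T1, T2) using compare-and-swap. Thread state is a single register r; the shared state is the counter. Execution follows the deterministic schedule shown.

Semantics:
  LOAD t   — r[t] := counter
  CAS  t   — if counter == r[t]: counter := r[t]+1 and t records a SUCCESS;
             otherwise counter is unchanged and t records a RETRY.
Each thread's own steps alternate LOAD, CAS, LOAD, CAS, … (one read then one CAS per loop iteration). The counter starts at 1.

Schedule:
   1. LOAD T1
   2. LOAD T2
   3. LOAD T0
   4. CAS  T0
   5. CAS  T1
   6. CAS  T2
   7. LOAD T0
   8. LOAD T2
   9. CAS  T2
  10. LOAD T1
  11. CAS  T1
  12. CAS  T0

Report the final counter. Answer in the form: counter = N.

counter = 4

1. LOAD T1 → mem=1 r[T1]=1 [LOAD]
2. LOAD T2 → mem=1 r[T2]=1 [LOAD]
3. LOAD T0 → mem=1 r[T0]=1 [LOAD]
4. CAS T0 → mem=2 r[T0]=1 [OK]
5. CAS T1 → mem=2 r[T1]=1 [RETRY]
6. CAS T2 → mem=2 r[T2]=1 [RETRY]
7. LOAD T0 → mem=2 r[T0]=2 [LOAD]
8. LOAD T2 → mem=2 r[T2]=2 [LOAD]
9. CAS T2 → mem=3 r[T2]=2 [OK]
10. LOAD T1 → mem=3 r[T1]=3 [LOAD]
11. CAS T1 → mem=4 r[T1]=3 [OK]
12. CAS T0 → mem=4 r[T0]=2 [RETRY]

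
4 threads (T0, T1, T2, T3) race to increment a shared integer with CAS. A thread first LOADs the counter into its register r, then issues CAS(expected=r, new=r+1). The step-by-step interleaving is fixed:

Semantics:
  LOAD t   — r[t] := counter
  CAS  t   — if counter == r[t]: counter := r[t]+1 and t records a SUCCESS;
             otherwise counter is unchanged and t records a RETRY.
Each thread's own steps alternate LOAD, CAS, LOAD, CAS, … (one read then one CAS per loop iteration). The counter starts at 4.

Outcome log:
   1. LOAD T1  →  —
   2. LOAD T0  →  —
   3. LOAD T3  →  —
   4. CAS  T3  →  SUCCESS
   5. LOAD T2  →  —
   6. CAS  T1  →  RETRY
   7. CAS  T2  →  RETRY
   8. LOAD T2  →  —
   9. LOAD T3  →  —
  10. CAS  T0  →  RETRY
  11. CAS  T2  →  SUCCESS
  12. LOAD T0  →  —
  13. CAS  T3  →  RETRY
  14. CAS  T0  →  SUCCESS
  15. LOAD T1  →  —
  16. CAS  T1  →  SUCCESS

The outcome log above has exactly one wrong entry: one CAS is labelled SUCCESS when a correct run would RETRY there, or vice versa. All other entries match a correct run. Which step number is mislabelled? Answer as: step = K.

step = 7

Reference trace:
T1 LOAD — after: cnt=4, r=4 — load
T0 LOAD — after: cnt=4, r=4 — load
T3 LOAD — after: cnt=4, r=4 — load
T3 CAS — after: cnt=5, r=4 — ok
T2 LOAD — after: cnt=5, r=5 — load
T1 CAS — after: cnt=5, r=4 — retry
T2 CAS — after: cnt=6, r=5 — ok
T2 LOAD — after: cnt=6, r=6 — load
T3 LOAD — after: cnt=6, r=6 — load
T0 CAS — after: cnt=6, r=4 — retry
T2 CAS — after: cnt=7, r=6 — ok
T0 LOAD — after: cnt=7, r=7 — load
T3 CAS — after: cnt=7, r=6 — retry
T0 CAS — after: cnt=8, r=7 — ok
T1 LOAD — after: cnt=8, r=8 — load
T1 CAS — after: cnt=9, r=8 — ok
Log disagrees first at step 7.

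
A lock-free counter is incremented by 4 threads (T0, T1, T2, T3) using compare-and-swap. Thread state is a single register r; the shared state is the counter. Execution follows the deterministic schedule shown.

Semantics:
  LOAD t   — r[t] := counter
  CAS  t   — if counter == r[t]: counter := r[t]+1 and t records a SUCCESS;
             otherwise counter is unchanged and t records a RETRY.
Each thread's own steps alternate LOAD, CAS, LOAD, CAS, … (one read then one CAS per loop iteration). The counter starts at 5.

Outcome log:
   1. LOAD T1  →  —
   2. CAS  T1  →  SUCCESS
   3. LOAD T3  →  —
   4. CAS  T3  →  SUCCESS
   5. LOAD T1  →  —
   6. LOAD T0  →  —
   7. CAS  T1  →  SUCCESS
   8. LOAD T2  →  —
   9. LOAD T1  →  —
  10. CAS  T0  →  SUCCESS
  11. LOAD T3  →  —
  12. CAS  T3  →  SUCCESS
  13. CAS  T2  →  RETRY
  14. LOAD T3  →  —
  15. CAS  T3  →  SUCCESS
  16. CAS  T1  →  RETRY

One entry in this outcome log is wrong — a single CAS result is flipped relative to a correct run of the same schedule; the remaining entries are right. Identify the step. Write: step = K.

step = 10

Correct run:
#1 T1 reads 5
#2 T1 CAS(5→6) writes; counter now 6
#3 T3 reads 6
#4 T3 CAS(6→7) writes; counter now 7
#5 T1 reads 7
#6 T0 reads 7
#7 T1 CAS(7→8) writes; counter now 8
#8 T2 reads 8
#9 T1 reads 8
#10 T0 CAS(7→8) fails; counter now 8
#11 T3 reads 8
#12 T3 CAS(8→9) writes; counter now 9
#13 T2 CAS(8→9) fails; counter now 9
#14 T3 reads 9
#15 T3 CAS(9→10) writes; counter now 10
#16 T1 CAS(8→9) fails; counter now 10
Mismatch at 10.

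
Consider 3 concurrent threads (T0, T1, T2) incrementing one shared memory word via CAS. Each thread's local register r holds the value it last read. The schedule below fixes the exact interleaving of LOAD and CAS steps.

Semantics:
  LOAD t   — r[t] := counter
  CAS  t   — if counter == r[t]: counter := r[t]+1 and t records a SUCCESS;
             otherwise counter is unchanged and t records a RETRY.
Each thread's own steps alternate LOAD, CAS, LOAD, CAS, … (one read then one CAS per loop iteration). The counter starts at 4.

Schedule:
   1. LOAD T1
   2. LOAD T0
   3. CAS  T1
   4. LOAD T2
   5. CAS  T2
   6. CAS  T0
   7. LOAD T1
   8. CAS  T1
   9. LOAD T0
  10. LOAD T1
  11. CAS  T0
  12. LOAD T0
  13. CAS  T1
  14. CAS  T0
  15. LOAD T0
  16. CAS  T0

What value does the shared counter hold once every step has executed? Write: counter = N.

counter = 10

[1] T1.load  rd  (counter 4, T1.r 4)
[2] T0.load  rd  (counter 4, T0.r 4)
[3] T1.cas  hit  (counter 5, T1.r 4)
[4] T2.load  rd  (counter 5, T2.r 5)
[5] T2.cas  hit  (counter 6, T2.r 5)
[6] T0.cas  miss  (counter 6, T0.r 4)
[7] T1.load  rd  (counter 6, T1.r 6)
[8] T1.cas  hit  (counter 7, T1.r 6)
[9] T0.load  rd  (counter 7, T0.r 7)
[10] T1.load  rd  (counter 7, T1.r 7)
[11] T0.cas  hit  (counter 8, T0.r 7)
[12] T0.load  rd  (counter 8, T0.r 8)
[13] T1.cas  miss  (counter 8, T1.r 7)
[14] T0.cas  hit  (counter 9, T0.r 8)
[15] T0.load  rd  (counter 9, T0.r 9)
[16] T0.cas  hit  (counter 10, T0.r 9)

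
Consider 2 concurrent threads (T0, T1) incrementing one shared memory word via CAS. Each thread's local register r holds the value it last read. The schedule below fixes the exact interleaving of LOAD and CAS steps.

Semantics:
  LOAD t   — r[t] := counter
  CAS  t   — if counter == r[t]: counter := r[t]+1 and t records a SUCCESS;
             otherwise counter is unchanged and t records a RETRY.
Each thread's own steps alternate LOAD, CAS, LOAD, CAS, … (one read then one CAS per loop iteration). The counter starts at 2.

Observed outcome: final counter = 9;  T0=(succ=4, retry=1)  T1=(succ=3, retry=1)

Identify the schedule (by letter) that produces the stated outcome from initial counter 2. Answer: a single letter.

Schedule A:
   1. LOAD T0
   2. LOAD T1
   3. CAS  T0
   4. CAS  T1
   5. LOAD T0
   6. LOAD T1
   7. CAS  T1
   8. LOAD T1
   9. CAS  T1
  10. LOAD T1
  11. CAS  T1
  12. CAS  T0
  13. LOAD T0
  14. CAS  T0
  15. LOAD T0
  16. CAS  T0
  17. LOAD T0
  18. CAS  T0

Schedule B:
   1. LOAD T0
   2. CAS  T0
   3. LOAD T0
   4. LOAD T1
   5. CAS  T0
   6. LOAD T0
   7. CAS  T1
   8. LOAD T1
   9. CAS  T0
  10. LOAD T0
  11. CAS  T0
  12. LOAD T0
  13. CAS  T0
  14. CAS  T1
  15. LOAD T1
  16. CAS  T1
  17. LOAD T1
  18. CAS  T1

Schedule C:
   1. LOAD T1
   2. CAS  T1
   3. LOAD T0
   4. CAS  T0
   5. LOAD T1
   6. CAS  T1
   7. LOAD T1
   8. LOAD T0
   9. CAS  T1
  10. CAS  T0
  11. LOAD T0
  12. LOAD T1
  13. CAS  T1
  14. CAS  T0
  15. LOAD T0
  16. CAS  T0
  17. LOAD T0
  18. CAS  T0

Tracing schedule A:
1. LOAD T0 → mem=2 r[T0]=2 [LOAD]
2. LOAD T1 → mem=2 r[T1]=2 [LOAD]
3. CAS T0 → mem=3 r[T0]=2 [OK]
4. CAS T1 → mem=3 r[T1]=2 [RETRY]
5. LOAD T0 → mem=3 r[T0]=3 [LOAD]
6. LOAD T1 → mem=3 r[T1]=3 [LOAD]
7. CAS T1 → mem=4 r[T1]=3 [OK]
8. LOAD T1 → mem=4 r[T1]=4 [LOAD]
9. CAS T1 → mem=5 r[T1]=4 [OK]
10. LOAD T1 → mem=5 r[T1]=5 [LOAD]
11. CAS T1 → mem=6 r[T1]=5 [OK]
12. CAS T0 → mem=6 r[T0]=3 [RETRY]
13. LOAD T0 → mem=6 r[T0]=6 [LOAD]
14. CAS T0 → mem=7 r[T0]=6 [OK]
15. LOAD T0 → mem=7 r[T0]=7 [LOAD]
16. CAS T0 → mem=8 r[T0]=7 [OK]
17. LOAD T0 → mem=8 r[T0]=8 [LOAD]
18. CAS T0 → mem=9 r[T0]=8 [OK]

A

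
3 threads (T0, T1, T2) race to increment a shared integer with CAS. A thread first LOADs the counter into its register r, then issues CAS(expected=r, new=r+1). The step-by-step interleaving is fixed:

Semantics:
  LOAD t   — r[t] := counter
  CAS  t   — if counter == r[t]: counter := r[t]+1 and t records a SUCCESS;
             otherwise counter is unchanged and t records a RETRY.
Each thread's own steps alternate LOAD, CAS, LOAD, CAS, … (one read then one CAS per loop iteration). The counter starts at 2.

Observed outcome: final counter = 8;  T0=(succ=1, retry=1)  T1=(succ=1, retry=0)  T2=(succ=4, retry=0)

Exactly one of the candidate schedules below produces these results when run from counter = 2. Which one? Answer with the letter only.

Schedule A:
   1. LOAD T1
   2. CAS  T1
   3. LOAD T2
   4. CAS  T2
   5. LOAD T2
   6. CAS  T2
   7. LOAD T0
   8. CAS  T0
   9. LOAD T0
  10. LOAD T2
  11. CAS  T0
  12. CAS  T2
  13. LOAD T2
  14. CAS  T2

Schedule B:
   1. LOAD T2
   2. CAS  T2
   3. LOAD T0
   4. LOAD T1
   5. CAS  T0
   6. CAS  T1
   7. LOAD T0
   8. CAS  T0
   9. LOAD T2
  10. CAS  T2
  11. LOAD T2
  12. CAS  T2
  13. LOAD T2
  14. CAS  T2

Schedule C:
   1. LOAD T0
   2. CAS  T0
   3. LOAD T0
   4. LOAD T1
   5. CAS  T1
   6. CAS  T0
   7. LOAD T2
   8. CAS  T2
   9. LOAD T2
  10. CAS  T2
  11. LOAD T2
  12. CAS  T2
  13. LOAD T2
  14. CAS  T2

Run C:
#1 T0 reads 2
#2 T0 CAS(2→3) writes; counter now 3
#3 T0 reads 3
#4 T1 reads 3
#5 T1 CAS(3→4) writes; counter now 4
#6 T0 CAS(3→4) fails; counter now 4
#7 T2 reads 4
#8 T2 CAS(4→5) writes; counter now 5
#9 T2 reads 5
#10 T2 CAS(5→6) writes; counter now 6
#11 T2 reads 6
#12 T2 CAS(6→7) writes; counter now 7
#13 T2 reads 7
#14 T2 CAS(7→8) writes; counter now 8

C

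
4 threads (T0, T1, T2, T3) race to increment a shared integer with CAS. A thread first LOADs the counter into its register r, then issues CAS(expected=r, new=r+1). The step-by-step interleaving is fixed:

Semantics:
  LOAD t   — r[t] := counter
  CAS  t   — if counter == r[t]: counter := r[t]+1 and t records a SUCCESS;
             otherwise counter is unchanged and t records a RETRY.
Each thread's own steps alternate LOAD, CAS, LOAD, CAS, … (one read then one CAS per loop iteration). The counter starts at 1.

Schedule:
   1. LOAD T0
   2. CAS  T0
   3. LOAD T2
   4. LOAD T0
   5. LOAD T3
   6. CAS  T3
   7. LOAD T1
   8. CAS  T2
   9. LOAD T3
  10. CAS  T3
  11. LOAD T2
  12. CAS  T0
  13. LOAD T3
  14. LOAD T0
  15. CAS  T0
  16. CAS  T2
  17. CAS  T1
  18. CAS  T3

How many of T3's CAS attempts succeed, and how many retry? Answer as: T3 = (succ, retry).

T3 = (2, 1)

step 1: T0 LOAD ⇒ load; ctr=1 reg=1
step 2: T0 CAS ⇒ ok; ctr=2 reg=1
step 3: T2 LOAD ⇒ load; ctr=2 reg=2
step 4: T0 LOAD ⇒ load; ctr=2 reg=2
step 5: T3 LOAD ⇒ load; ctr=2 reg=2
step 6: T3 CAS ⇒ ok; ctr=3 reg=2
step 7: T1 LOAD ⇒ load; ctr=3 reg=3
step 8: T2 CAS ⇒ retry; ctr=3 reg=2
step 9: T3 LOAD ⇒ load; ctr=3 reg=3
step 10: T3 CAS ⇒ ok; ctr=4 reg=3
step 11: T2 LOAD ⇒ load; ctr=4 reg=4
step 12: T0 CAS ⇒ retry; ctr=4 reg=2
step 13: T3 LOAD ⇒ load; ctr=4 reg=4
step 14: T0 LOAD ⇒ load; ctr=4 reg=4
step 15: T0 CAS ⇒ ok; ctr=5 reg=4
step 16: T2 CAS ⇒ retry; ctr=5 reg=4
step 17: T1 CAS ⇒ retry; ctr=5 reg=3
step 18: T3 CAS ⇒ retry; ctr=5 reg=4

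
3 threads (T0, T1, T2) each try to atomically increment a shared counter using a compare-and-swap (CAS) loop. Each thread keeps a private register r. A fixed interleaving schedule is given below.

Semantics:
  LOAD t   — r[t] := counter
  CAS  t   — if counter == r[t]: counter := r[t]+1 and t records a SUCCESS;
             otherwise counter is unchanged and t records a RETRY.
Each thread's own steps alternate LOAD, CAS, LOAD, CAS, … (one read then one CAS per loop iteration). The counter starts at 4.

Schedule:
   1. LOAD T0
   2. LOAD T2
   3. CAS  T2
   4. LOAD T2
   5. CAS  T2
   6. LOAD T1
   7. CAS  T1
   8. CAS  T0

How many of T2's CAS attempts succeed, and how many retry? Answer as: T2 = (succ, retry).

T2 = (2, 0)

   1) LOAD T0:  M=4  r_T0=4
   2) LOAD T2:  M=4  r_T2=4
   3) CAS  T2:  M=5  r_T2=4 ✓
   4) LOAD T2:  M=5  r_T2=5
   5) CAS  T2:  M=6  r_T2=5 ✓
   6) LOAD T1:  M=6  r_T1=6
   7) CAS  T1:  M=7  r_T1=6 ✓
   8) CAS  T0:  M=7  r_T0=4 ✗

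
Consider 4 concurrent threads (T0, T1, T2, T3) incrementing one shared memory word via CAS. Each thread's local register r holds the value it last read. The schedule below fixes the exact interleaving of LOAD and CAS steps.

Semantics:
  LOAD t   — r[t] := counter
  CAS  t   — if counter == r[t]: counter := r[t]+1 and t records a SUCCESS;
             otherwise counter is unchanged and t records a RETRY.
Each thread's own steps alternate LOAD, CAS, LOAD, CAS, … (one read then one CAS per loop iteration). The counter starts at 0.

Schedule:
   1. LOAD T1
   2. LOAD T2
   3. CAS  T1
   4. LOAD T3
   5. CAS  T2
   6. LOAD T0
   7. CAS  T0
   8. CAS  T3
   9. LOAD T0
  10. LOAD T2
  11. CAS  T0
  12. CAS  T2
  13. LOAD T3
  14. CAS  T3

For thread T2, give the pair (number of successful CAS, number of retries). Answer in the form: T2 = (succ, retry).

   1) LOAD T1:  M=0  r_T1=0
   2) LOAD T2:  M=0  r_T2=0
   3) CAS  T1:  M=1  r_T1=0 ✓
   4) LOAD T3:  M=1  r_T3=1
   5) CAS  T2:  M=1  r_T2=0 ✗
   6) LOAD T0:  M=1  r_T0=1
   7) CAS  T0:  M=2  r_T0=1 ✓
   8) CAS  T3:  M=2  r_T3=1 ✗
   9) LOAD T0:  M=2  r_T0=2
  10) LOAD T2:  M=2  r_T2=2
  11) CAS  T0:  M=3  r_T0=2 ✓
  12) CAS  T2:  M=3  r_T2=2 ✗
  13) LOAD T3:  M=3  r_T3=3
  14) CAS  T3:  M=4  r_T3=3 ✓

T2 = (0, 2)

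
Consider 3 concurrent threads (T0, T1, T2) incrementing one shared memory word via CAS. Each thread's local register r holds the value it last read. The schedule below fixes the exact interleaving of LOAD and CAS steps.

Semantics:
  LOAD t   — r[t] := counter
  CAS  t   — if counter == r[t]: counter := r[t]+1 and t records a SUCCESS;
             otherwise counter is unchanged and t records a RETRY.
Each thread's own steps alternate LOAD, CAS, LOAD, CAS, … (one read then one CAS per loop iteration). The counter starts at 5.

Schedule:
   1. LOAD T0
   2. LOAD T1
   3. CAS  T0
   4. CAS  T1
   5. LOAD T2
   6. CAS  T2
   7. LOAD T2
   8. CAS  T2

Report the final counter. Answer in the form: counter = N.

[1] T0.load  rd  (counter 5, T0.r 5)
[2] T1.load  rd  (counter 5, T1.r 5)
[3] T0.cas  hit  (counter 6, T0.r 5)
[4] T1.cas  miss  (counter 6, T1.r 5)
[5] T2.load  rd  (counter 6, T2.r 6)
[6] T2.cas  hit  (counter 7, T2.r 6)
[7] T2.load  rd  (counter 7, T2.r 7)
[8] T2.cas  hit  (counter 8, T2.r 7)

counter = 8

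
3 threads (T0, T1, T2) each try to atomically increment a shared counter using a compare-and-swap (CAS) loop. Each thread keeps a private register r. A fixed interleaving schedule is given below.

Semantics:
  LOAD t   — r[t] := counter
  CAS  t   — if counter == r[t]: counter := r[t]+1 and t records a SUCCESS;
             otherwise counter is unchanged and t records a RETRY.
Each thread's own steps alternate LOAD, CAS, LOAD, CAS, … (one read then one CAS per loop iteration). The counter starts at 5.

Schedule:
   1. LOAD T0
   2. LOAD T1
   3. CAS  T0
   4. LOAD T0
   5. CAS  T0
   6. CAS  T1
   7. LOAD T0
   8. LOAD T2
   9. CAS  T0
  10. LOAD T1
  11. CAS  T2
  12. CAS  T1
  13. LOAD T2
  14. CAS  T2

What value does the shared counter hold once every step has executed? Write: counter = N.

counter = 10

[1] T0.load  rd  (counter 5, T0.r 5)
[2] T1.load  rd  (counter 5, T1.r 5)
[3] T0.cas  hit  (counter 6, T0.r 5)
[4] T0.load  rd  (counter 6, T0.r 6)
[5] T0.cas  hit  (counter 7, T0.r 6)
[6] T1.cas  miss  (counter 7, T1.r 5)
[7] T0.load  rd  (counter 7, T0.r 7)
[8] T2.load  rd  (counter 7, T2.r 7)
[9] T0.cas  hit  (counter 8, T0.r 7)
[10] T1.load  rd  (counter 8, T1.r 8)
[11] T2.cas  miss  (counter 8, T2.r 7)
[12] T1.cas  hit  (counter 9, T1.r 8)
[13] T2.load  rd  (counter 9, T2.r 9)
[14] T2.cas  hit  (counter 10, T2.r 9)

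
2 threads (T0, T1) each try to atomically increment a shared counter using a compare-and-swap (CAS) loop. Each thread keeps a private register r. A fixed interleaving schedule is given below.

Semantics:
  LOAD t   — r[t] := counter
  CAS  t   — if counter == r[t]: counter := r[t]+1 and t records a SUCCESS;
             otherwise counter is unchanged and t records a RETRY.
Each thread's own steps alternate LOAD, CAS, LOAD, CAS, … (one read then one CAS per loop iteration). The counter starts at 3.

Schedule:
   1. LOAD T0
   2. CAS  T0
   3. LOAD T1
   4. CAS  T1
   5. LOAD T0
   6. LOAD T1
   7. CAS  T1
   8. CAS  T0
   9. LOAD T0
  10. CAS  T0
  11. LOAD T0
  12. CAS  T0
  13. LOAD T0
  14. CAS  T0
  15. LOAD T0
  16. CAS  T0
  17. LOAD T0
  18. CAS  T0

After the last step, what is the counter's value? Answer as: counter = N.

[1] T0.load  rd  (counter 3, T0.r 3)
[2] T0.cas  hit  (counter 4, T0.r 3)
[3] T1.load  rd  (counter 4, T1.r 4)
[4] T1.cas  hit  (counter 5, T1.r 4)
[5] T0.load  rd  (counter 5, T0.r 5)
[6] T1.load  rd  (counter 5, T1.r 5)
[7] T1.cas  hit  (counter 6, T1.r 5)
[8] T0.cas  miss  (counter 6, T0.r 5)
[9] T0.load  rd  (counter 6, T0.r 6)
[10] T0.cas  hit  (counter 7, T0.r 6)
[11] T0.load  rd  (counter 7, T0.r 7)
[12] T0.cas  hit  (counter 8, T0.r 7)
[13] T0.load  rd  (counter 8, T0.r 8)
[14] T0.cas  hit  (counter 9, T0.r 8)
[15] T0.load  rd  (counter 9, T0.r 9)
[16] T0.cas  hit  (counter 10, T0.r 9)
[17] T0.load  rd  (counter 10, T0.r 10)
[18] T0.cas  hit  (counter 11, T0.r 10)

counter = 11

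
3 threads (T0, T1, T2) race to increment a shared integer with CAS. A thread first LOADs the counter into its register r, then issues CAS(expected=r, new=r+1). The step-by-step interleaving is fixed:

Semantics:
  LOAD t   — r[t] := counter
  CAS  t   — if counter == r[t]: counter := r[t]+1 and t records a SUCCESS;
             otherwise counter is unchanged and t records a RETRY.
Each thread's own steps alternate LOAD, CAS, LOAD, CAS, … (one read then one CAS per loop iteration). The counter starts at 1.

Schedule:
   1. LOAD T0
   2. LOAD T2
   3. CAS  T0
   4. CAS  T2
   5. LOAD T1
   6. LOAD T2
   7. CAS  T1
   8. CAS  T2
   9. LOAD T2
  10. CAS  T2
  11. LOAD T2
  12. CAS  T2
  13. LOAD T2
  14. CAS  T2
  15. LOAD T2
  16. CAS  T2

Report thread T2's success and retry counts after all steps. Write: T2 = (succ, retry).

T2 = (4, 2)

1. LOAD T0 → mem=1 r[T0]=1 [LOAD]
2. LOAD T2 → mem=1 r[T2]=1 [LOAD]
3. CAS T0 → mem=2 r[T0]=1 [OK]
4. CAS T2 → mem=2 r[T2]=1 [RETRY]
5. LOAD T1 → mem=2 r[T1]=2 [LOAD]
6. LOAD T2 → mem=2 r[T2]=2 [LOAD]
7. CAS T1 → mem=3 r[T1]=2 [OK]
8. CAS T2 → mem=3 r[T2]=2 [RETRY]
9. LOAD T2 → mem=3 r[T2]=3 [LOAD]
10. CAS T2 → mem=4 r[T2]=3 [OK]
11. LOAD T2 → mem=4 r[T2]=4 [LOAD]
12. CAS T2 → mem=5 r[T2]=4 [OK]
13. LOAD T2 → mem=5 r[T2]=5 [LOAD]
14. CAS T2 → mem=6 r[T2]=5 [OK]
15. LOAD T2 → mem=6 r[T2]=6 [LOAD]
16. CAS T2 → mem=7 r[T2]=6 [OK]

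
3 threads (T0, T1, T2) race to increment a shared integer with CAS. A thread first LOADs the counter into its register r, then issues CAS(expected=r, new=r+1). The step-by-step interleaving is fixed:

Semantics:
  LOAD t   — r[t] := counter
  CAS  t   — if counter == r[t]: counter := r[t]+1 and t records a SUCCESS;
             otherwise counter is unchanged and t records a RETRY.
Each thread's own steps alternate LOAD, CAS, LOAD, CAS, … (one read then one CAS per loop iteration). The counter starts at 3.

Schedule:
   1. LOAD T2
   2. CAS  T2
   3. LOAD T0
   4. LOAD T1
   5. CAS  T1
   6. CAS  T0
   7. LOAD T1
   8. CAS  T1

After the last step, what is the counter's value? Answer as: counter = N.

[1] T2.load  rd  (counter 3, T2.r 3)
[2] T2.cas  hit  (counter 4, T2.r 3)
[3] T0.load  rd  (counter 4, T0.r 4)
[4] T1.load  rd  (counter 4, T1.r 4)
[5] T1.cas  hit  (counter 5, T1.r 4)
[6] T0.cas  miss  (counter 5, T0.r 4)
[7] T1.load  rd  (counter 5, T1.r 5)
[8] T1.cas  hit  (counter 6, T1.r 5)

counter = 6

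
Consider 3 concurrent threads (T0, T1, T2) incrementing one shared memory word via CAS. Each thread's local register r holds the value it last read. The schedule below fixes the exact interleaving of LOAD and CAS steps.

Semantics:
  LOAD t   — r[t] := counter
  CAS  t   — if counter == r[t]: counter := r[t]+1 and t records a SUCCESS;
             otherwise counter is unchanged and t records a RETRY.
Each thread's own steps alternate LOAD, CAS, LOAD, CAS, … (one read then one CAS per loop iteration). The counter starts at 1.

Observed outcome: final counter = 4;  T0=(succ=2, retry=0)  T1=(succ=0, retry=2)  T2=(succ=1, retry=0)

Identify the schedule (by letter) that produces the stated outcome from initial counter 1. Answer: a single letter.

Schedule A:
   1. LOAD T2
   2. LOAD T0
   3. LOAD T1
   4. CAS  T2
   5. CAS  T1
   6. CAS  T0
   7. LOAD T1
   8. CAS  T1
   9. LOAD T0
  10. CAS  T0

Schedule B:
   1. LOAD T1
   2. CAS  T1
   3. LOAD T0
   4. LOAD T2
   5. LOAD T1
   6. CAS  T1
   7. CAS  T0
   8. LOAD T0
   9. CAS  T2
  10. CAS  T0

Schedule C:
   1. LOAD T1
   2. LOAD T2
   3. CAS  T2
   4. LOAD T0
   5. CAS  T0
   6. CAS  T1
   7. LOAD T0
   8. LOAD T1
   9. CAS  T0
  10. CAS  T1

C

Tracing schedule C:
step 1: T1 LOAD ⇒ load; ctr=1 reg=1
step 2: T2 LOAD ⇒ load; ctr=1 reg=1
step 3: T2 CAS ⇒ ok; ctr=2 reg=1
step 4: T0 LOAD ⇒ load; ctr=2 reg=2
step 5: T0 CAS ⇒ ok; ctr=3 reg=2
step 6: T1 CAS ⇒ retry; ctr=3 reg=1
step 7: T0 LOAD ⇒ load; ctr=3 reg=3
step 8: T1 LOAD ⇒ load; ctr=3 reg=3
step 9: T0 CAS ⇒ ok; ctr=4 reg=3
step 10: T1 CAS ⇒ retry; ctr=4 reg=3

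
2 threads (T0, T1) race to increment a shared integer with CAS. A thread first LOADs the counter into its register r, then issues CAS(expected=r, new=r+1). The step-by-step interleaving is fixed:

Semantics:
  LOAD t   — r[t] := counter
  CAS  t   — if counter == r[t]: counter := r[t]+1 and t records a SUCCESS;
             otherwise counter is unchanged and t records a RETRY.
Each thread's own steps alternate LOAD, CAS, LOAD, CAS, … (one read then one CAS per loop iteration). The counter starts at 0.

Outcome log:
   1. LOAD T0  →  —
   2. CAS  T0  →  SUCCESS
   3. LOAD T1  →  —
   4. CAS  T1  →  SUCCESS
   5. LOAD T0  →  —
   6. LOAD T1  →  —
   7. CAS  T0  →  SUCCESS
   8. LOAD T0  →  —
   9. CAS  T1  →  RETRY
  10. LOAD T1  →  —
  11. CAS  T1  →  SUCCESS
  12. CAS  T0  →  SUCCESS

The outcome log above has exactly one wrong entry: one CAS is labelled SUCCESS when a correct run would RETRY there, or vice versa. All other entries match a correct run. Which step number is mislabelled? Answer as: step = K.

step = 12

Reference trace:
step 1: T0 LOAD ⇒ load; ctr=0 reg=0
step 2: T0 CAS ⇒ ok; ctr=1 reg=0
step 3: T1 LOAD ⇒ load; ctr=1 reg=1
step 4: T1 CAS ⇒ ok; ctr=2 reg=1
step 5: T0 LOAD ⇒ load; ctr=2 reg=2
step 6: T1 LOAD ⇒ load; ctr=2 reg=2
step 7: T0 CAS ⇒ ok; ctr=3 reg=2
step 8: T0 LOAD ⇒ load; ctr=3 reg=3
step 9: T1 CAS ⇒ retry; ctr=3 reg=2
step 10: T1 LOAD ⇒ load; ctr=3 reg=3
step 11: T1 CAS ⇒ ok; ctr=4 reg=3
step 12: T0 CAS ⇒ retry; ctr=4 reg=3
Mismatch at 12.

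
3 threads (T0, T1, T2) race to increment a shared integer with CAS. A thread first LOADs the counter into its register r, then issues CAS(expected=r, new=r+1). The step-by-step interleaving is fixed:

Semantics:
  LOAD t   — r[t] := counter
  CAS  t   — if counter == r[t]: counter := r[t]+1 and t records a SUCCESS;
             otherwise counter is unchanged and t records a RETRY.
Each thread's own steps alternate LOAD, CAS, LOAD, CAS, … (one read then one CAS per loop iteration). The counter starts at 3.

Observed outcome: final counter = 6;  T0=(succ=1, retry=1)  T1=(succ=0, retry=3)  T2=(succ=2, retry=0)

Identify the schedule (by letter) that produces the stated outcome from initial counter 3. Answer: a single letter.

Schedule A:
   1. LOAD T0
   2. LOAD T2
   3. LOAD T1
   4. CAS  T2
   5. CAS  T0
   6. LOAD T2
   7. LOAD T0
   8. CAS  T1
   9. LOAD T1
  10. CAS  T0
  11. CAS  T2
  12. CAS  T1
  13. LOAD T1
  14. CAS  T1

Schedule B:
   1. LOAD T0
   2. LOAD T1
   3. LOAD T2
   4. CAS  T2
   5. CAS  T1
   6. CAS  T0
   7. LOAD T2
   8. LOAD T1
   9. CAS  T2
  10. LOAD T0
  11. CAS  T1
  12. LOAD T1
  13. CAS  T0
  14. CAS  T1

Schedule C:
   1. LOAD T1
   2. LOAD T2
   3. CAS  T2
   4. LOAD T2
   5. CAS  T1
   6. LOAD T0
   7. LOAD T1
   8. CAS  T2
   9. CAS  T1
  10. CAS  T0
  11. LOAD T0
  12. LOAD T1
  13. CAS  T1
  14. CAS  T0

Tracing schedule B:
#1 T0 reads 3
#2 T1 reads 3
#3 T2 reads 3
#4 T2 CAS(3→4) writes; counter now 4
#5 T1 CAS(3→4) fails; counter now 4
#6 T0 CAS(3→4) fails; counter now 4
#7 T2 reads 4
#8 T1 reads 4
#9 T2 CAS(4→5) writes; counter now 5
#10 T0 reads 5
#11 T1 CAS(4→5) fails; counter now 5
#12 T1 reads 5
#13 T0 CAS(5→6) writes; counter now 6
#14 T1 CAS(5→6) fails; counter now 6

B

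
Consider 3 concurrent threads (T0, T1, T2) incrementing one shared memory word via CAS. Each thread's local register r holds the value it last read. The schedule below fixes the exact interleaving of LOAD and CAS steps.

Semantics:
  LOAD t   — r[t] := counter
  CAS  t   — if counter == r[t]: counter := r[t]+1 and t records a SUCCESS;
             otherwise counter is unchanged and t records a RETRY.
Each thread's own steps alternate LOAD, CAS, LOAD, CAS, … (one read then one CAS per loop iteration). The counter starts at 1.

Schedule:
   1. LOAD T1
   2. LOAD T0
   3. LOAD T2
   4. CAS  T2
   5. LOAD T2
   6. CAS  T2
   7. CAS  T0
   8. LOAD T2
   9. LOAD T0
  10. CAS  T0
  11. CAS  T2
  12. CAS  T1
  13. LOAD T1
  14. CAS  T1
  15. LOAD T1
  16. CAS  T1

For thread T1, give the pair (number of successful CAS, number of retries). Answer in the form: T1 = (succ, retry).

T1 = (2, 1)

   1) LOAD T1:  M=1  r_T1=1
   2) LOAD T0:  M=1  r_T0=1
   3) LOAD T2:  M=1  r_T2=1
   4) CAS  T2:  M=2  r_T2=1 ✓
   5) LOAD T2:  M=2  r_T2=2
   6) CAS  T2:  M=3  r_T2=2 ✓
   7) CAS  T0:  M=3  r_T0=1 ✗
   8) LOAD T2:  M=3  r_T2=3
   9) LOAD T0:  M=3  r_T0=3
  10) CAS  T0:  M=4  r_T0=3 ✓
  11) CAS  T2:  M=4  r_T2=3 ✗
  12) CAS  T1:  M=4  r_T1=1 ✗
  13) LOAD T1:  M=4  r_T1=4
  14) CAS  T1:  M=5  r_T1=4 ✓
  15) LOAD T1:  M=5  r_T1=5
  16) CAS  T1:  M=6  r_T1=5 ✓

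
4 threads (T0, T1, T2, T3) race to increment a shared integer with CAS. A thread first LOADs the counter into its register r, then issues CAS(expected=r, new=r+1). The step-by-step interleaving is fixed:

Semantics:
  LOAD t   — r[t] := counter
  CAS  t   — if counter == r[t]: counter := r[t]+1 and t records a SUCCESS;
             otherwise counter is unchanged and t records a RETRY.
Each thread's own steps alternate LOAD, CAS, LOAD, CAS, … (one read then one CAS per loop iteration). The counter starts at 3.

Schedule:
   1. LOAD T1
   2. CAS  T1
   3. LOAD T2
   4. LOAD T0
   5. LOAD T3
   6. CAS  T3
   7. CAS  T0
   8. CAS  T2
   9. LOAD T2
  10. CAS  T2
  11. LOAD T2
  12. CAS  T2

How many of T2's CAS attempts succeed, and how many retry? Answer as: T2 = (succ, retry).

[1] T1.load  rd  (counter 3, T1.r 3)
[2] T1.cas  hit  (counter 4, T1.r 3)
[3] T2.load  rd  (counter 4, T2.r 4)
[4] T0.load  rd  (counter 4, T0.r 4)
[5] T3.load  rd  (counter 4, T3.r 4)
[6] T3.cas  hit  (counter 5, T3.r 4)
[7] T0.cas  miss  (counter 5, T0.r 4)
[8] T2.cas  miss  (counter 5, T2.r 4)
[9] T2.load  rd  (counter 5, T2.r 5)
[10] T2.cas  hit  (counter 6, T2.r 5)
[11] T2.load  rd  (counter 6, T2.r 6)
[12] T2.cas  hit  (counter 7, T2.r 6)

T2 = (2, 1)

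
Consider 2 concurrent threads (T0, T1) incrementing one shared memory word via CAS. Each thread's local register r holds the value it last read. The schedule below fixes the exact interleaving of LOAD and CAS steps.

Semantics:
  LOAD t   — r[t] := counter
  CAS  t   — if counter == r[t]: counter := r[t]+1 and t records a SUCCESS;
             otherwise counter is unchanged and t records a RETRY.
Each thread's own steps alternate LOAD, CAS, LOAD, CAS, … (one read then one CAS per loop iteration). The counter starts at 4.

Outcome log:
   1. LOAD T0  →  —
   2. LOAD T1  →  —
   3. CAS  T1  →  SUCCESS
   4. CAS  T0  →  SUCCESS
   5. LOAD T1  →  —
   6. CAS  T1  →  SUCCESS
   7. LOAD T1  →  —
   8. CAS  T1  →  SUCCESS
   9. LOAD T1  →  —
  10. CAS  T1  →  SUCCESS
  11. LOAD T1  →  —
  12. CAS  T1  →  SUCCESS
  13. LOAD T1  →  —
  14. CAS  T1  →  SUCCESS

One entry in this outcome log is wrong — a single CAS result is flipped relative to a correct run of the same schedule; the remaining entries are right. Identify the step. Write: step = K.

step = 4

Reference trace:
1. LOAD T0 → mem=4 r[T0]=4 [LOAD]
2. LOAD T1 → mem=4 r[T1]=4 [LOAD]
3. CAS T1 → mem=5 r[T1]=4 [OK]
4. CAS T0 → mem=5 r[T0]=4 [RETRY]
5. LOAD T1 → mem=5 r[T1]=5 [LOAD]
6. CAS T1 → mem=6 r[T1]=5 [OK]
7. LOAD T1 → mem=6 r[T1]=6 [LOAD]
8. CAS T1 → mem=7 r[T1]=6 [OK]
9. LOAD T1 → mem=7 r[T1]=7 [LOAD]
10. CAS T1 → mem=8 r[T1]=7 [OK]
11. LOAD T1 → mem=8 r[T1]=8 [LOAD]
12. CAS T1 → mem=9 r[T1]=8 [OK]
13. LOAD T1 → mem=9 r[T1]=9 [LOAD]
14. CAS T1 → mem=10 r[T1]=9 [OK]
Mismatch at 4.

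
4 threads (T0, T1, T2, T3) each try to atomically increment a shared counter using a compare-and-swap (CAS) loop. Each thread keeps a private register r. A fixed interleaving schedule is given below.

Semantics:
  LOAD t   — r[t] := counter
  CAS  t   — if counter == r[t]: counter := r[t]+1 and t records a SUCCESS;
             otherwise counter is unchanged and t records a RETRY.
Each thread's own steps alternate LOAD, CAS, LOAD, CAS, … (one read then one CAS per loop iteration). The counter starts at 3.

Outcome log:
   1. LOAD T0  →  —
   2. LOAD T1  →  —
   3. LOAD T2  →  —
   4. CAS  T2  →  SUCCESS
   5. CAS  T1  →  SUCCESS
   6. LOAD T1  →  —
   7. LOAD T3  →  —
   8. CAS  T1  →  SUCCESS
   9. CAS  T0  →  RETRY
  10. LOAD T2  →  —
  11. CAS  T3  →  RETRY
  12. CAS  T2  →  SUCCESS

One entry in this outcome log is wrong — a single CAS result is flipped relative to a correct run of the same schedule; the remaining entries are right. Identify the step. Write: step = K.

Reference trace:
step 1: T0 LOAD ⇒ load; ctr=3 reg=3
step 2: T1 LOAD ⇒ load; ctr=3 reg=3
step 3: T2 LOAD ⇒ load; ctr=3 reg=3
step 4: T2 CAS ⇒ ok; ctr=4 reg=3
step 5: T1 CAS ⇒ retry; ctr=4 reg=3
step 6: T1 LOAD ⇒ load; ctr=4 reg=4
step 7: T3 LOAD ⇒ load; ctr=4 reg=4
step 8: T1 CAS ⇒ ok; ctr=5 reg=4
step 9: T0 CAS ⇒ retry; ctr=5 reg=3
step 10: T2 LOAD ⇒ load; ctr=5 reg=5
step 11: T3 CAS ⇒ retry; ctr=5 reg=4
step 12: T2 CAS ⇒ ok; ctr=6 reg=5
Flip is step 5.

step = 5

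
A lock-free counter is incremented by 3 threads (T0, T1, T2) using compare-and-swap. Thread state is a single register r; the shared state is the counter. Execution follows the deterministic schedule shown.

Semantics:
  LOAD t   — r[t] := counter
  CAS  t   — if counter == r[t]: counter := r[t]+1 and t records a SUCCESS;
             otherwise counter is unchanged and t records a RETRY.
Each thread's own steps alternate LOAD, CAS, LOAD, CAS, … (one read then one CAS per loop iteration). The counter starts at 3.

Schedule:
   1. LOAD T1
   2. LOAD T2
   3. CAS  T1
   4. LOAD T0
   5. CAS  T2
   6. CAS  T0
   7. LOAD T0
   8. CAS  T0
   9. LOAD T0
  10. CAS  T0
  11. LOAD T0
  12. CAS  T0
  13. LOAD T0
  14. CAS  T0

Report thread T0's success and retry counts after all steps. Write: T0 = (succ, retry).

step 1: T1 LOAD ⇒ load; ctr=3 reg=3
step 2: T2 LOAD ⇒ load; ctr=3 reg=3
step 3: T1 CAS ⇒ ok; ctr=4 reg=3
step 4: T0 LOAD ⇒ load; ctr=4 reg=4
step 5: T2 CAS ⇒ retry; ctr=4 reg=3
step 6: T0 CAS ⇒ ok; ctr=5 reg=4
step 7: T0 LOAD ⇒ load; ctr=5 reg=5
step 8: T0 CAS ⇒ ok; ctr=6 reg=5
step 9: T0 LOAD ⇒ load; ctr=6 reg=6
step 10: T0 CAS ⇒ ok; ctr=7 reg=6
step 11: T0 LOAD ⇒ load; ctr=7 reg=7
step 12: T0 CAS ⇒ ok; ctr=8 reg=7
step 13: T0 LOAD ⇒ load; ctr=8 reg=8
step 14: T0 CAS ⇒ ok; ctr=9 reg=8

T0 = (5, 0)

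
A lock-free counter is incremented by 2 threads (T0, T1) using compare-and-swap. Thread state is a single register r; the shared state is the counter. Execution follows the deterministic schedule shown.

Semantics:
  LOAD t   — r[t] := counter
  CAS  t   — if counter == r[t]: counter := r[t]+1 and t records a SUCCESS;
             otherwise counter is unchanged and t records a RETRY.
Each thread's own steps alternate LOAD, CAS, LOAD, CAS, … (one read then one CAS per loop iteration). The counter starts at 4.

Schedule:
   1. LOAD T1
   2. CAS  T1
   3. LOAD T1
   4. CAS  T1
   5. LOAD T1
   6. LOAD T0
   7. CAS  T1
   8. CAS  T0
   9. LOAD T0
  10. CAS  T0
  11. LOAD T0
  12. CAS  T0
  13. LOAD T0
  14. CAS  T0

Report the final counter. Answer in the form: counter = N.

counter = 10

#1 T1 reads 4
#2 T1 CAS(4→5) writes; counter now 5
#3 T1 reads 5
#4 T1 CAS(5→6) writes; counter now 6
#5 T1 reads 6
#6 T0 reads 6
#7 T1 CAS(6→7) writes; counter now 7
#8 T0 CAS(6→7) fails; counter now 7
#9 T0 reads 7
#10 T0 CAS(7→8) writes; counter now 8
#11 T0 reads 8
#12 T0 CAS(8→9) writes; counter now 9
#13 T0 reads 9
#14 T0 CAS(9→10) writes; counter now 10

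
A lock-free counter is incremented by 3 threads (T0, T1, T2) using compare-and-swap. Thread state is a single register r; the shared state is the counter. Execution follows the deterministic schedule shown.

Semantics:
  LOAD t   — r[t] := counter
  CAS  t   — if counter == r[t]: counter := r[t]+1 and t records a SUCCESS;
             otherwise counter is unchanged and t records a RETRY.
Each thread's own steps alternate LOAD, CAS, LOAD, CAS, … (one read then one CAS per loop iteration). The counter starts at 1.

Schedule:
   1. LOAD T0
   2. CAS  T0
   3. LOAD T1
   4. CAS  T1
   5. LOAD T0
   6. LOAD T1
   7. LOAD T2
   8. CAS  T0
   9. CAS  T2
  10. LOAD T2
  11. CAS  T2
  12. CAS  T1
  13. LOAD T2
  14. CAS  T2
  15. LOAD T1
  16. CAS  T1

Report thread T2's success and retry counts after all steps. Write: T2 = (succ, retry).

T2 = (2, 1)

   1) LOAD T0:  M=1  r_T0=1
   2) CAS  T0:  M=2  r_T0=1 ✓
   3) LOAD T1:  M=2  r_T1=2
   4) CAS  T1:  M=3  r_T1=2 ✓
   5) LOAD T0:  M=3  r_T0=3
   6) LOAD T1:  M=3  r_T1=3
   7) LOAD T2:  M=3  r_T2=3
   8) CAS  T0:  M=4  r_T0=3 ✓
   9) CAS  T2:  M=4  r_T2=3 ✗
  10) LOAD T2:  M=4  r_T2=4
  11) CAS  T2:  M=5  r_T2=4 ✓
  12) CAS  T1:  M=5  r_T1=3 ✗
  13) LOAD T2:  M=5  r_T2=5
  14) CAS  T2:  M=6  r_T2=5 ✓
  15) LOAD T1:  M=6  r_T1=6
  16) CAS  T1:  M=7  r_T1=6 ✓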